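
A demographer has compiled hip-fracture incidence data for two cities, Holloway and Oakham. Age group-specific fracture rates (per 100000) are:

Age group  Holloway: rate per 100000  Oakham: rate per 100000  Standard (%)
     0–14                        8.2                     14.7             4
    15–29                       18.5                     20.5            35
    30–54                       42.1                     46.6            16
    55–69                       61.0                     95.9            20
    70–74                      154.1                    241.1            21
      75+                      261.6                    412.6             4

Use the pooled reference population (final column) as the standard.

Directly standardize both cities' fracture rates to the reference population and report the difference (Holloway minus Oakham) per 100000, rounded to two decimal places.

Standard weights: 0.04, 0.35, 0.16, 0.20, 0.21, 0.04.
Holloway: 0.0400×8.2 + 0.3500×18.5 + 0.1600×42.1 + 0.2000×61.0 + 0.2100×154.1 + 0.0400×261.6 = 68.5640 per 100000.
Oakham: 0.0400×14.7 + 0.3500×20.5 + 0.1600×46.6 + 0.2000×95.9 + 0.2100×241.1 + 0.0400×412.6 = 101.5340 per 100000.
Difference = 68.5640 − 101.5340 = -32.9700.

-32.97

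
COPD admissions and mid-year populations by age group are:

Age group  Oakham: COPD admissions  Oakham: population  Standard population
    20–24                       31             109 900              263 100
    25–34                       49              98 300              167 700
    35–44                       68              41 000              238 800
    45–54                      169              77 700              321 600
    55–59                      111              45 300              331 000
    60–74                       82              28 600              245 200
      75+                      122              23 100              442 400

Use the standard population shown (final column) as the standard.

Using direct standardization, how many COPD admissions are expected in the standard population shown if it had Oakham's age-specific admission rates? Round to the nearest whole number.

Age-specific rates per 10 000 for Oakham: 2.82, 4.98, 16.59, 21.75, 24.50, 28.67, 52.81.
Expected COPD admissions = Σ (standard pop × age-specific rate ÷ 10 000)
= 263 100×2.82/10 000 + 167 700×4.98/10 000 + 238 800×16.59/10 000 + 321 600×21.75/10 000 + 331 000×24.50/10 000 + 245 200×28.67/10 000 + 442 400×52.81/10 000
= 74.21 + 83.59 + 396.06 + 699.49 + 811.06 + 703.02 + 2336.48 = 5103.92.

5104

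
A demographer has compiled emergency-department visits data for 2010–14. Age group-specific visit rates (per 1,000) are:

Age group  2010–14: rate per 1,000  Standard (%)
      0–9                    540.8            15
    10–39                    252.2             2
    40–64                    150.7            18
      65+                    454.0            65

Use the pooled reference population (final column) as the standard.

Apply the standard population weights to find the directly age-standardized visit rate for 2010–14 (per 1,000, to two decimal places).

408.39

Standard weights: 0.15, 0.02, 0.18, 0.65.
Standardized rate: 0.1500×540.8 + 0.0200×252.2 + 0.1800×150.7 + 0.6500×454.0 = 408.3900 per 1,000.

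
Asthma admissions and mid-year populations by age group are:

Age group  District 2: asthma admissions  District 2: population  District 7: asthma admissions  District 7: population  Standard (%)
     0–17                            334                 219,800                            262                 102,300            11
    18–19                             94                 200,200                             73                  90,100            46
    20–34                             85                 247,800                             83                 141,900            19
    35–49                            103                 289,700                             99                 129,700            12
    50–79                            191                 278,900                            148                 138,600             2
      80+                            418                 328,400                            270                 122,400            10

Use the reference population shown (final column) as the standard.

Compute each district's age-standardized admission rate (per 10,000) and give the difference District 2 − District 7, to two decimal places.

-4.67

Age-specific rates per 10,000 for District 2: 15.20, 4.70, 3.43, 3.56, 6.85, 12.73.
For District 7: 25.61, 8.10, 5.85, 7.63, 10.68, 22.06.
Standard weights: 0.11, 0.46, 0.19, 0.12, 0.02, 0.10.
District 2: 0.1100×15.20 + 0.4600×4.70 + 0.1900×3.43 + 0.1200×3.56 + 0.0200×6.85 + 0.1000×12.73 = 6.3195 per 10,000.
District 7: 0.1100×25.61 + 0.4600×8.10 + 0.1900×5.85 + 0.1200×7.63 + 0.0200×10.68 + 0.1000×22.06 = 10.9909 per 10,000.
Difference = 6.3195 − 10.9909 = -4.6714.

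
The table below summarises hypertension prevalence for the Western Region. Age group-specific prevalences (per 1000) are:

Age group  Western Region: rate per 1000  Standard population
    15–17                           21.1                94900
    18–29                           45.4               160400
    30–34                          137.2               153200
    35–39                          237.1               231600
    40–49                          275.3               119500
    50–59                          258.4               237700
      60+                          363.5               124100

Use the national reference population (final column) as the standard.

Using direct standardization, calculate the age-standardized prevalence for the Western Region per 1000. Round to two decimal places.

Standard total = 1121400; weights = 0.0846, 0.1430, 0.1366, 0.2065, 0.1066, 0.2120, 0.1107.
Standardized rate: 0.0846×21.1 + 0.1430×45.4 + 0.1366×137.2 + 0.2065×237.1 + 0.1066×275.3 + 0.2120×258.4 + 0.1107×363.5 = 200.3267 per 1000.

200.33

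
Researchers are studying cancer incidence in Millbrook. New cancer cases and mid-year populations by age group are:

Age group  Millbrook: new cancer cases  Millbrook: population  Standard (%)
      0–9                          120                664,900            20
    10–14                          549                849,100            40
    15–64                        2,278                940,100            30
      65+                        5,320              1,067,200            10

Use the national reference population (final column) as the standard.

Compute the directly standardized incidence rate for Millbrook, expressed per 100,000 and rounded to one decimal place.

Age-specific rates per 100,000 for Millbrook: 18.05, 64.66, 242.31, 498.50.
Standard weights: 0.20, 0.40, 0.30, 0.10.
Standardized rate: 0.2000×18.05 + 0.4000×64.66 + 0.3000×242.31 + 0.1000×498.50 = 152.0167 per 100,000.

152.0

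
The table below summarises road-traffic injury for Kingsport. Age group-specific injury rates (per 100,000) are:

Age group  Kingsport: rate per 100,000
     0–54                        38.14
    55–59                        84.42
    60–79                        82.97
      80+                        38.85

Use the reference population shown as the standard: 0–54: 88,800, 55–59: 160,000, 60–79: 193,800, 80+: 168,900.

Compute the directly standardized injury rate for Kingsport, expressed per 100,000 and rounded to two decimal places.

64.65

Standard total = 611,500; weights = 0.1452, 0.2617, 0.3169, 0.2762.
Standardized rate: 0.1452×38.14 + 0.2617×84.42 + 0.3169×82.97 + 0.2762×38.85 = 64.6531 per 100,000.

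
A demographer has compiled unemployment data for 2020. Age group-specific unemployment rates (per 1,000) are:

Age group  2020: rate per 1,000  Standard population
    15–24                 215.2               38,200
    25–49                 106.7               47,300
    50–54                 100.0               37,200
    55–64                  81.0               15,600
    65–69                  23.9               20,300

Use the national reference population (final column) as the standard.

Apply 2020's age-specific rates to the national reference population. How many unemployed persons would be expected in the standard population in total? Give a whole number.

Expected unemployed persons = Σ (standard pop × age-specific rate ÷ 1,000)
= 38,200×215.2/1,000 + 47,300×106.7/1,000 + 37,200×100.0/1,000 + 15,600×81.0/1,000 + 20,300×23.9/1,000
= 8220.64 + 5046.91 + 3720.00 + 1263.60 + 485.17 = 18736.32.

18736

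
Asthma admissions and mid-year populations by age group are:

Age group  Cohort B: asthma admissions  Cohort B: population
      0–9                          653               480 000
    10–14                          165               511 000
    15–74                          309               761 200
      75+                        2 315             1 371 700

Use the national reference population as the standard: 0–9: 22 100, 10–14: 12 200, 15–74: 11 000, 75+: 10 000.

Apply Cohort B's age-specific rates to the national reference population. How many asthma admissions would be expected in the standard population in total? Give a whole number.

55

Age-specific rates per 10 000 for Cohort B: 13.60, 3.23, 4.06, 16.88.
Expected asthma admissions = Σ (standard pop × age-specific rate ÷ 10 000)
= 22 100×13.60/10 000 + 12 200×3.23/10 000 + 11 000×4.06/10 000 + 10 000×16.88/10 000
= 30.07 + 3.94 + 4.47 + 16.88 = 55.35.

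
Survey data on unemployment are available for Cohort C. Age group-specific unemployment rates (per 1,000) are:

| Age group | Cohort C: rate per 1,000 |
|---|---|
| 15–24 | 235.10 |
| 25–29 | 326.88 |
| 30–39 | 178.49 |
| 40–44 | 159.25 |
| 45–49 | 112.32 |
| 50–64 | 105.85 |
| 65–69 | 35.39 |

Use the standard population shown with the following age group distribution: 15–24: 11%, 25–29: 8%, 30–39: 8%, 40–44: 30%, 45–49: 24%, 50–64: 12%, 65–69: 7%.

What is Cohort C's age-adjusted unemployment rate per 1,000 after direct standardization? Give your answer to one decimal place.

Standard weights: 0.11, 0.08, 0.08, 0.30, 0.24, 0.12, 0.07.
Standardized rate: 0.1100×235.10 + 0.0800×326.88 + 0.0800×178.49 + 0.3000×159.25 + 0.2400×112.32 + 0.1200×105.85 + 0.0700×35.39 = 156.2017 per 1,000.

156.2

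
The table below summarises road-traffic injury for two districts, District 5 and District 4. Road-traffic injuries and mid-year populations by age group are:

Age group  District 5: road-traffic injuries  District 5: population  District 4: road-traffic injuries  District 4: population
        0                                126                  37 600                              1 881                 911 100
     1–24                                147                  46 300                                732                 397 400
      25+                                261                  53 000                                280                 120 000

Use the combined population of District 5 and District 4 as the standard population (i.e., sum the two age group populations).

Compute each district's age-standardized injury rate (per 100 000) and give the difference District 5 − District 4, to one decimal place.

Age-specific rates per 100 000 for District 5: 335.11, 317.49, 492.45.
For District 4: 206.45, 184.20, 233.33.
Combined standard total = 1 565 400; weights = 0.6060, 0.2834, 0.1105.
District 5: 0.6060×335.11 + 0.2834×317.49 + 0.1105×492.45 = 347.5036 per 100 000.
District 4: 0.6060×206.45 + 0.2834×184.20 + 0.1105×233.33 = 203.1159 per 100 000.
Difference = 347.5036 − 203.1159 = 144.3877.

144.4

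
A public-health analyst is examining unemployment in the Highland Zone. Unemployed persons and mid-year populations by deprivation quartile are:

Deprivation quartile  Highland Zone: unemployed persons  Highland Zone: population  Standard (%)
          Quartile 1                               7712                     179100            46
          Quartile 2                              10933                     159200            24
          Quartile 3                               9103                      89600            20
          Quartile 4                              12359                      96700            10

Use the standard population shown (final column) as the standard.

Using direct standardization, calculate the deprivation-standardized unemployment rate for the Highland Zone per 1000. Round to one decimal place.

69.4

Deprivation-specific rates per 1000 for the Highland Zone: 43.060, 68.675, 101.596, 127.808.
Standard weights: 0.46, 0.24, 0.20, 0.10.
Standardized rate: 0.4600×43.060 + 0.2400×68.675 + 0.2000×101.596 + 0.1000×127.808 = 69.3894 per 1000.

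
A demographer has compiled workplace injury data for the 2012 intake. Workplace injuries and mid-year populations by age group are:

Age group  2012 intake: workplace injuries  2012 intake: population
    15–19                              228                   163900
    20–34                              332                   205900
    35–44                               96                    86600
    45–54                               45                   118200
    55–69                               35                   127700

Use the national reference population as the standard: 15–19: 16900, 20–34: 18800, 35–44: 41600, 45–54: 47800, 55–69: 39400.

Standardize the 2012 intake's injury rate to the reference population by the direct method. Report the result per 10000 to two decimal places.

Age-specific rates per 10000 for the 2012 intake: 13.91, 16.12, 11.09, 3.81, 2.74.
Standard total = 164500; weights = 0.1027, 0.1143, 0.2529, 0.2906, 0.2395.
Standardized rate: 0.1027×13.91 + 0.1143×16.12 + 0.2529×11.09 + 0.2906×3.81 + 0.2395×2.74 = 7.8380 per 10000.

7.84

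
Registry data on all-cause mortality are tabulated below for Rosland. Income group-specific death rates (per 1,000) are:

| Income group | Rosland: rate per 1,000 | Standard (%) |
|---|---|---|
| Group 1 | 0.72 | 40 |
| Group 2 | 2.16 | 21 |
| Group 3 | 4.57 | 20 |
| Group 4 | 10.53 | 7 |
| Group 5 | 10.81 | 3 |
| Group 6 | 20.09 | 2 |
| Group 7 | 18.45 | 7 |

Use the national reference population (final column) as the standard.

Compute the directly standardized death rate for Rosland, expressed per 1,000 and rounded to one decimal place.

Standard weights: 0.40, 0.21, 0.20, 0.07, 0.03, 0.02, 0.07.
Standardized rate: 0.4000×0.72 + 0.2100×2.16 + 0.2000×4.57 + 0.0700×10.53 + 0.0300×10.81 + 0.0200×20.09 + 0.0700×18.45 = 4.4103 per 1,000.

4.4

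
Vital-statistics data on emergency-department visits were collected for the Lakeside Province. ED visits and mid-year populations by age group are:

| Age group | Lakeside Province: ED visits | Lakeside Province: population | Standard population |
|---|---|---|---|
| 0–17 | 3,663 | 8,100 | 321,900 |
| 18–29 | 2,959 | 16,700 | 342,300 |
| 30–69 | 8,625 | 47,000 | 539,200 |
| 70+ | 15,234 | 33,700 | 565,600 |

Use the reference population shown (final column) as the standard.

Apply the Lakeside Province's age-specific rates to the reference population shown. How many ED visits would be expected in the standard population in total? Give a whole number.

560848

Age-specific rates per 1,000 for the Lakeside Province: 452.222, 177.186, 183.511, 452.047.
Expected ED visits = Σ (standard pop × age-specific rate ÷ 1,000)
= 321,900×452.222/1,000 + 342,300×177.186/1,000 + 539,200×183.511/1,000 + 565,600×452.047/1,000
= 145570.33 + 60650.64 + 98948.94 + 255678.05 = 560847.96.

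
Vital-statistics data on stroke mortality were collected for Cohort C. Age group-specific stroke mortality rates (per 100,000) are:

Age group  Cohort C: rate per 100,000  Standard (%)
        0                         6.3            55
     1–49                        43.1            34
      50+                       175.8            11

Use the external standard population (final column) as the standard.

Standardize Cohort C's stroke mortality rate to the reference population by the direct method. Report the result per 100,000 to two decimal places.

37.46

Standard weights: 0.55, 0.34, 0.11.
Standardized rate: 0.5500×6.3 + 0.3400×43.1 + 0.1100×175.8 = 37.4570 per 100,000.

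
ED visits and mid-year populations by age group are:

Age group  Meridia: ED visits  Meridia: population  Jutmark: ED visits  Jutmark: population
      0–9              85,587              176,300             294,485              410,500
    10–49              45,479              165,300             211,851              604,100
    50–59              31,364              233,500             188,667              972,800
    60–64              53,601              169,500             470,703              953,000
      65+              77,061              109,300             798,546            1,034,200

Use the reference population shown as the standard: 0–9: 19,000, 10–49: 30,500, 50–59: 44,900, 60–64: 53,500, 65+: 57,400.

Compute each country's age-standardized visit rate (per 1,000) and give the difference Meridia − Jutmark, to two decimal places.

-110.79

Age-specific rates per 1,000 for Meridia: 485.462, 275.130, 134.321, 316.230, 705.041.
For Jutmark: 717.381, 350.689, 193.942, 493.917, 772.139.
Standard total = 205,300; weights = 0.0925, 0.1486, 0.2187, 0.2606, 0.2796.
Meridia: 0.0925×485.462 + 0.1486×275.130 + 0.2187×134.321 + 0.2606×316.230 + 0.2796×705.041 = 394.7099 per 1,000.
Jutmark: 0.0925×717.381 + 0.1486×350.689 + 0.2187×193.942 + 0.2606×493.917 + 0.2796×772.139 = 505.5021 per 1,000.
Difference = 394.7099 − 505.5021 = -110.7922.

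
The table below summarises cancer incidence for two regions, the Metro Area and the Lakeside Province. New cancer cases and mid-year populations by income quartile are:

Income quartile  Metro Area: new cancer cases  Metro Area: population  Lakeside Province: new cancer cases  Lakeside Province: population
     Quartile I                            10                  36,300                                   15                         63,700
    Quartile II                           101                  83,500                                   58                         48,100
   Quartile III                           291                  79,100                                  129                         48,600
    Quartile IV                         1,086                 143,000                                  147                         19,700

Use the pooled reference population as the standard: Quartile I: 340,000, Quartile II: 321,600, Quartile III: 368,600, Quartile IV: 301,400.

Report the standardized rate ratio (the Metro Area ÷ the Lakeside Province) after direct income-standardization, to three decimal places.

1.117

Income-specific rates per 100,000 for the Metro Area: 27.55, 120.96, 367.89, 759.44.
For the Lakeside Province: 23.55, 120.58, 265.43, 746.19.
Standard total = 1,331,600; weights = 0.2553, 0.2415, 0.2768, 0.2263.
The Metro Area: 0.2553×27.55 + 0.2415×120.96 + 0.2768×367.89 + 0.2263×759.44 = 309.9772 per 100,000.
The Lakeside Province: 0.2553×23.55 + 0.2415×120.58 + 0.2768×265.43 + 0.2263×746.19 = 277.5055 per 100,000.
Ratio = 309.9772 ÷ 277.5055 = 1.11701.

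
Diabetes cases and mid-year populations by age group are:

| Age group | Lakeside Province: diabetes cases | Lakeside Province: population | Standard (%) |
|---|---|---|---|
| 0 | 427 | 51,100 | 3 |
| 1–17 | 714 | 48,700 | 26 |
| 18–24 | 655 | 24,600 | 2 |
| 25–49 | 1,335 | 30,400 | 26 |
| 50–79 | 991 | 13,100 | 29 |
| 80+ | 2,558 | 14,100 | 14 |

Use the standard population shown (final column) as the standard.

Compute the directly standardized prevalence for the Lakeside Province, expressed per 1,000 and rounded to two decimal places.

Age-specific rates per 1,000 for the Lakeside Province: 8.356, 14.661, 26.626, 43.914, 75.649, 181.418.
Standard weights: 0.03, 0.26, 0.02, 0.26, 0.29, 0.14.
Standardized rate: 0.0300×8.356 + 0.2600×14.661 + 0.0200×26.626 + 0.2600×43.914 + 0.2900×75.649 + 0.1400×181.418 = 63.3496 per 1,000.

63.35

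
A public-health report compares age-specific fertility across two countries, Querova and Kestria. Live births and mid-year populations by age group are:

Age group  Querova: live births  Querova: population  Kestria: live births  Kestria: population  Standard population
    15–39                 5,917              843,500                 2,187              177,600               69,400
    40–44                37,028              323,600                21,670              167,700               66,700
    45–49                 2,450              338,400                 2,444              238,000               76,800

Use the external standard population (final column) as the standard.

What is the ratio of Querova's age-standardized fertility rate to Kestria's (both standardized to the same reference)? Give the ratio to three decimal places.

Age-specific rates per 1,000 for Querova: 7.015, 114.425, 7.240.
For Kestria: 12.314, 129.219, 10.269.
Standard total = 212,900; weights = 0.3260, 0.3133, 0.3607.
Querova: 0.3260×7.015 + 0.3133×114.425 + 0.3607×7.240 = 40.7469 per 1,000.
Kestria: 0.3260×12.314 + 0.3133×129.219 + 0.3607×10.269 = 48.2018 per 1,000.
Ratio = 40.7469 ÷ 48.2018 = 0.84534.

0.845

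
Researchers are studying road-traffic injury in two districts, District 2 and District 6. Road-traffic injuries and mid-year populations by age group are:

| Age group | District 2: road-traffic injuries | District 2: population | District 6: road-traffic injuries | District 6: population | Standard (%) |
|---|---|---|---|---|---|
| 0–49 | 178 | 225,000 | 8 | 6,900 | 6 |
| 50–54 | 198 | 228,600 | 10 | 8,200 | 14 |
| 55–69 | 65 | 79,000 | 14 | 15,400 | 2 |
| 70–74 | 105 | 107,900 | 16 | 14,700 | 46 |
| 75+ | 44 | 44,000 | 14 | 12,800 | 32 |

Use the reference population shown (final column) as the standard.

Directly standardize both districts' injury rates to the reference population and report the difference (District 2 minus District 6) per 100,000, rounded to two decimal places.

Age-specific rates per 100,000 for District 2: 79.11, 86.61, 82.28, 97.31, 100.00.
For District 6: 115.94, 121.95, 90.91, 108.84, 109.38.
Standard weights: 0.06, 0.14, 0.02, 0.46, 0.32.
District 2: 0.0600×79.11 + 0.1400×86.61 + 0.0200×82.28 + 0.4600×97.31 + 0.3200×100.00 = 95.2819 per 100,000.
District 6: 0.0600×115.94 + 0.1400×121.95 + 0.0200×90.91 + 0.4600×108.84 + 0.3200×109.38 = 110.9159 per 100,000.
Difference = 95.2819 − 110.9159 = -15.6340.

-15.63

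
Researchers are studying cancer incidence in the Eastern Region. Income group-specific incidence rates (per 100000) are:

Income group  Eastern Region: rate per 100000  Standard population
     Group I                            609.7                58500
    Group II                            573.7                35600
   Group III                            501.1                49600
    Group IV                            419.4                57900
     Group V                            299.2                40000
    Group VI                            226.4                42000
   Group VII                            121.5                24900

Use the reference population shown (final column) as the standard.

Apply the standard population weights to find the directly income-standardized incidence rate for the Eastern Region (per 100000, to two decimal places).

420.52

Standard total = 308500; weights = 0.1896, 0.1154, 0.1608, 0.1877, 0.1297, 0.1361, 0.0807.
Standardized rate: 0.1896×609.7 + 0.1154×573.7 + 0.1608×501.1 + 0.1877×419.4 + 0.1297×299.2 + 0.1361×226.4 + 0.0807×121.5 = 420.5223 per 100000.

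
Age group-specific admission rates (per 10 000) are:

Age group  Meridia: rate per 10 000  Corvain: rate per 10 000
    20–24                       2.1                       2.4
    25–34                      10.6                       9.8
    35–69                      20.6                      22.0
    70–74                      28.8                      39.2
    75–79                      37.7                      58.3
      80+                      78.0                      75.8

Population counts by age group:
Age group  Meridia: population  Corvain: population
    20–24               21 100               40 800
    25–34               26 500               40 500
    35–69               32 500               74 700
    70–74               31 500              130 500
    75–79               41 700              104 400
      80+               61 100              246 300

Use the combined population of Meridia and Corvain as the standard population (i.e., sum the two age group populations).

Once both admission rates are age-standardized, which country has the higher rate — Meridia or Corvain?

Combined standard total = 851 600; weights = 0.0727, 0.0787, 0.1259, 0.1902, 0.1716, 0.3610.
Meridia: 0.0727×2.1 + 0.0787×10.6 + 0.1259×20.6 + 0.1902×28.8 + 0.1716×37.7 + 0.3610×78.0 = 43.6816 per 10 000.
Corvain: 0.0727×2.4 + 0.0787×9.8 + 0.1259×22.0 + 0.1902×39.2 + 0.1716×58.3 + 0.3610×75.8 = 48.5351 per 10 000.

Corvain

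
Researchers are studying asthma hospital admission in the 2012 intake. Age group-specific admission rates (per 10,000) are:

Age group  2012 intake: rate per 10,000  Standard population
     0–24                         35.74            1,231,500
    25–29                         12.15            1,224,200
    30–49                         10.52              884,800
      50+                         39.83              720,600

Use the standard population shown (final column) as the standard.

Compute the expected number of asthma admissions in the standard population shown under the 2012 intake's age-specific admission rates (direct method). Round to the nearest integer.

Expected asthma admissions = Σ (standard pop × age-specific rate ÷ 10,000)
= 1,231,500×35.74/10,000 + 1,224,200×12.15/10,000 + 884,800×10.52/10,000 + 720,600×39.83/10,000
= 4401.38 + 1487.40 + 930.81 + 2870.15 = 9689.74.

9690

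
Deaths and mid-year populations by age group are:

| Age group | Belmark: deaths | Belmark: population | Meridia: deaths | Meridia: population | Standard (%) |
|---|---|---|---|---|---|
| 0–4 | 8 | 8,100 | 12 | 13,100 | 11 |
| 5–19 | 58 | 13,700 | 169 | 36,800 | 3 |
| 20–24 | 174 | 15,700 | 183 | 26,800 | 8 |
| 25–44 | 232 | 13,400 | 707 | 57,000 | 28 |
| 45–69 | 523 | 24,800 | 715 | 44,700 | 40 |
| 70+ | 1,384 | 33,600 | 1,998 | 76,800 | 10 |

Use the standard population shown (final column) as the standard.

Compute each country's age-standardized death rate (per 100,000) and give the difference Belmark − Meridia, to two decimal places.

526.70

Age-specific rates per 100,000 for Belmark: 98.77, 423.36, 1108.28, 1731.34, 2108.87, 4119.05.
For Meridia: 91.60, 459.24, 682.84, 1240.35, 1599.55, 2601.56.
Standard weights: 0.11, 0.03, 0.08, 0.28, 0.40, 0.10.
Belmark: 0.1100×98.77 + 0.0300×423.36 + 0.0800×1108.28 + 0.2800×1731.34 + 0.4000×2108.87 + 0.1000×4119.05 = 1852.4566 per 100,000.
Meridia: 0.1100×91.60 + 0.0300×459.24 + 0.0800×682.84 + 0.2800×1240.35 + 0.4000×1599.55 + 0.1000×2601.56 = 1325.7559 per 100,000.
Difference = 1852.4566 − 1325.7559 = 526.7007.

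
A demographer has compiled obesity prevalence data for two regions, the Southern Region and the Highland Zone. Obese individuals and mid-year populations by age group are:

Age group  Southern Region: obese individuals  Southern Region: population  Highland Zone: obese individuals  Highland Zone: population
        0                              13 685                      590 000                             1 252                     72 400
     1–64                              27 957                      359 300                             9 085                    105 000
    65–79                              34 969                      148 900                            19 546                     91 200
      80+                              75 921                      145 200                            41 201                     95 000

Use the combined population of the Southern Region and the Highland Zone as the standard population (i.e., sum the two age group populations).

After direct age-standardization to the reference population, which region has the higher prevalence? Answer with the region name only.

Southern Region

Age-specific rates per 1 000 for the Southern Region: 23.195, 77.810, 234.849, 522.872.
For the Highland Zone: 17.293, 86.524, 214.320, 433.695.
Combined standard total = 1 607 000; weights = 0.4122, 0.2889, 0.1494, 0.1495.
The Southern Region: 0.4122×23.195 + 0.2889×77.810 + 0.1494×234.849 + 0.1495×522.872 = 145.2846 per 1 000.
The Highland Zone: 0.4122×17.293 + 0.2889×86.524 + 0.1494×214.320 + 0.1495×433.695 = 128.9729 per 1 000.
The crude rates (122.67 vs 195.50) would put the Highland Zone higher, but that reflects its age composition; once standardized to a common age structure, the Southern Region has the higher underlying rate.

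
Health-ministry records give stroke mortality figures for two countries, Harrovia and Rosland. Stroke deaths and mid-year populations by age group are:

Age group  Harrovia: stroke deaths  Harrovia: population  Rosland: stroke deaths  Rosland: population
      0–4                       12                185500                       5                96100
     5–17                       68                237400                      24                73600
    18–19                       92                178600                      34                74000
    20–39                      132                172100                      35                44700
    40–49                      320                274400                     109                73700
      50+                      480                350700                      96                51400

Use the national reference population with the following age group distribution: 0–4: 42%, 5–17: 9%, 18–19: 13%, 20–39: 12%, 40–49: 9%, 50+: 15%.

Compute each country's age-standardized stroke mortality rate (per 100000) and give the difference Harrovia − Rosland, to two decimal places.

-9.59

Age-specific rates per 100000 for Harrovia: 6.47, 28.64, 51.51, 76.70, 116.62, 136.87.
For Rosland: 5.20, 32.61, 45.95, 78.30, 147.90, 186.77.
Standard weights: 0.42, 0.09, 0.13, 0.12, 0.09, 0.15.
Harrovia: 0.4200×6.47 + 0.0900×28.64 + 0.1300×51.51 + 0.1200×76.70 + 0.0900×116.62 + 0.1500×136.87 = 52.2214 per 100000.
Rosland: 0.4200×5.20 + 0.0900×32.61 + 0.1300×45.95 + 0.1200×78.30 + 0.0900×147.90 + 0.1500×186.77 = 61.8152 per 100000.
Difference = 52.2214 − 61.8152 = -9.5939.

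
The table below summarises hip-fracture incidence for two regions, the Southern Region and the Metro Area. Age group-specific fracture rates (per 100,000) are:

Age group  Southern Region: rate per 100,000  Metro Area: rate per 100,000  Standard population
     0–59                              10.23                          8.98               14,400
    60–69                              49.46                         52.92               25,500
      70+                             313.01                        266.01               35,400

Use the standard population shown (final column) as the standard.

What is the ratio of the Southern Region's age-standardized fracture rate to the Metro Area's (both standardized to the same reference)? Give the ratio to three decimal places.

Standard total = 75,300; weights = 0.1912, 0.3386, 0.4701.
The Southern Region: 0.1912×10.23 + 0.3386×49.46 + 0.4701×313.01 = 165.8578 per 100,000.
The Metro Area: 0.1912×8.98 + 0.3386×52.92 + 0.4701×266.01 = 144.6949 per 100,000.
Ratio = 165.8578 ÷ 144.6949 = 1.14626.

1.146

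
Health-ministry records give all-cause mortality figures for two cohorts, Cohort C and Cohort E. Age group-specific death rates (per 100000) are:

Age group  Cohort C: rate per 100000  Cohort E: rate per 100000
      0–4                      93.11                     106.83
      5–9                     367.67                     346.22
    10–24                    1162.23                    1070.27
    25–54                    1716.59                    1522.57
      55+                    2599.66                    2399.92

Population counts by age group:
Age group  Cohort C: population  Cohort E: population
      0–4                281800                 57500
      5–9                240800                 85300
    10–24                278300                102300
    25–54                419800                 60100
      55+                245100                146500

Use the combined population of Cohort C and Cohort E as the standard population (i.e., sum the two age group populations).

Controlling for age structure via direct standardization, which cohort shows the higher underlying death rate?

Combined standard total = 1917500; weights = 0.1769, 0.1701, 0.1985, 0.2503, 0.2042.
Cohort C: 0.1769×93.11 + 0.1701×367.67 + 0.1985×1162.23 + 0.2503×1716.59 + 0.2042×2599.66 = 1270.2230 per 100000.
Cohort E: 0.1769×106.83 + 0.1701×346.22 + 0.1985×1070.27 + 0.2503×1522.57 + 0.2042×2399.92 = 1161.4000 per 100000.
The crude rates (1225.29 vs 1302.32) would put Cohort E higher, but that reflects its age composition; once standardized to a common age structure, Cohort C has the higher underlying rate.

Cohort C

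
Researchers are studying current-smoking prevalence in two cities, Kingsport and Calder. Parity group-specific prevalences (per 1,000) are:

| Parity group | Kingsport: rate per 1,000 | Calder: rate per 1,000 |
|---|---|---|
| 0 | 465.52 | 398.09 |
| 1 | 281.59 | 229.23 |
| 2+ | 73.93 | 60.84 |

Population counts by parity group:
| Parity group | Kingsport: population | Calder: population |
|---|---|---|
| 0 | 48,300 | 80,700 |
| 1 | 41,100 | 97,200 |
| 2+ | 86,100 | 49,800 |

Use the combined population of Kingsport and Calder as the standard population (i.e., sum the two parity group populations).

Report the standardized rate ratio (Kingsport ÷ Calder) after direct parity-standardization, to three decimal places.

Combined standard total = 403,200; weights = 0.3199, 0.3430, 0.3371.
Kingsport: 0.3199×465.52 + 0.3430×281.59 + 0.3371×73.93 = 270.4441 per 1,000.
Calder: 0.3199×398.09 + 0.3430×229.23 + 0.3371×60.84 = 226.4987 per 1,000.
Ratio = 270.4441 ÷ 226.4987 = 1.19402.

1.194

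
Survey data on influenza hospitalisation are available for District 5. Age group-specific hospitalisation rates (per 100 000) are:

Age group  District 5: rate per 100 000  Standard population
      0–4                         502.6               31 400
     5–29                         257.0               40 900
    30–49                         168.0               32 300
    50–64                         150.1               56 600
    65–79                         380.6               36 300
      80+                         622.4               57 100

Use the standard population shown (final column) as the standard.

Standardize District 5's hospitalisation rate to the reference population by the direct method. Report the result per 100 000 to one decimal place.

351.8

Standard total = 254 600; weights = 0.1233, 0.1606, 0.1269, 0.2223, 0.1426, 0.2243.
Standardized rate: 0.1233×502.6 + 0.1606×257.0 + 0.1269×168.0 + 0.2223×150.1 + 0.1426×380.6 + 0.2243×622.4 = 351.8060 per 100 000.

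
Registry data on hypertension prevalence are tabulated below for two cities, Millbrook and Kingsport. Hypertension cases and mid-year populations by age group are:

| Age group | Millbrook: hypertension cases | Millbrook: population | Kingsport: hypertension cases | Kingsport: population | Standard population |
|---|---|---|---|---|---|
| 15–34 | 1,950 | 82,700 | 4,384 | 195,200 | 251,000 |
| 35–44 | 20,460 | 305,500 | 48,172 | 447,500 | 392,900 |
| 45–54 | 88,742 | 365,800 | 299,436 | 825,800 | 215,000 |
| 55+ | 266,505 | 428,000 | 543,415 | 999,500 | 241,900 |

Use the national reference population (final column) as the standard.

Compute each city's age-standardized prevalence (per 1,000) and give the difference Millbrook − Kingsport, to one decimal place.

Age-specific rates per 1,000 for Millbrook: 23.579, 66.972, 242.597, 622.675.
For Kingsport: 22.459, 107.647, 362.601, 543.687.
Standard total = 1,100,800; weights = 0.2280, 0.3569, 0.1953, 0.2197.
Millbrook: 0.2280×23.579 + 0.3569×66.972 + 0.1953×242.597 + 0.2197×622.675 = 213.4950 per 1,000.
Kingsport: 0.2280×22.459 + 0.3569×107.647 + 0.1953×362.601 + 0.2197×543.687 = 233.8379 per 1,000.
Difference = 213.4950 − 233.8379 = -20.3430.

-20.3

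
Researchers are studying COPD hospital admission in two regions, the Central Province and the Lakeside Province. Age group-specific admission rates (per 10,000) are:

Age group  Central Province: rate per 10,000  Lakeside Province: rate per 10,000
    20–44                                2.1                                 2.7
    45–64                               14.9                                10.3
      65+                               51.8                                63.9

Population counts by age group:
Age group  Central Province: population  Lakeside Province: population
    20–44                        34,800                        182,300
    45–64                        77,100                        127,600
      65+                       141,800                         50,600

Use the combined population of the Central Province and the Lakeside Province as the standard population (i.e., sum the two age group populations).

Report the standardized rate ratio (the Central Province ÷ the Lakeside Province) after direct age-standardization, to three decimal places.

Combined standard total = 614,200; weights = 0.3535, 0.3333, 0.3133.
The Central Province: 0.3535×2.1 + 0.3333×14.9 + 0.3133×51.8 = 21.9346 per 10,000.
The Lakeside Province: 0.3535×2.7 + 0.3333×10.3 + 0.3133×63.9 = 24.4040 per 10,000.
Ratio = 21.9346 ÷ 24.4040 = 0.89881.

0.899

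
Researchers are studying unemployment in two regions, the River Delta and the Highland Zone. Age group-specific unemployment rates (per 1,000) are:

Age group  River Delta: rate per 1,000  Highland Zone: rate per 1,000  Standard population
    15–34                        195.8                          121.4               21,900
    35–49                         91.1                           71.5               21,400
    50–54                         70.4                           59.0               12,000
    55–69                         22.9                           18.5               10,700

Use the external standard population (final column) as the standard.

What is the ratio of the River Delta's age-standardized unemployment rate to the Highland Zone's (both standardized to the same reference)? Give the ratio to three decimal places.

Standard total = 66,000; weights = 0.3318, 0.3242, 0.1818, 0.1621.
The River Delta: 0.3318×195.8 + 0.3242×91.1 + 0.1818×70.4 + 0.1621×22.9 = 111.0211 per 1,000.
The Highland Zone: 0.3318×121.4 + 0.3242×71.5 + 0.1818×59.0 + 0.1621×18.5 = 77.1926 per 1,000.
Ratio = 111.0211 ÷ 77.1926 = 1.43823.

1.438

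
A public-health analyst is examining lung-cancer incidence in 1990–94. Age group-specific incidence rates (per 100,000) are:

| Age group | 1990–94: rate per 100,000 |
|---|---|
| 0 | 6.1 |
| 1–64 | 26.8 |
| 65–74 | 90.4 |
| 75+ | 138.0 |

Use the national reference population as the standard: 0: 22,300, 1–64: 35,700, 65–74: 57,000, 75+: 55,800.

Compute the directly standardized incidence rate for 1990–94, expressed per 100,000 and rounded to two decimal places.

Standard total = 170,800; weights = 0.1306, 0.2090, 0.3337, 0.3267.
Standardized rate: 0.1306×6.1 + 0.2090×26.8 + 0.3337×90.4 + 0.3267×138.0 = 81.6510 per 100,000.

81.65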